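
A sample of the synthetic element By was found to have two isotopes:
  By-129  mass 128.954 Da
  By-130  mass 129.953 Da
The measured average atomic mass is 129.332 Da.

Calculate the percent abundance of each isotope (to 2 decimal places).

By-129: 62.16%, By-130: 37.84%

Let x be the fractional abundance of By-129; then By-130 has abundance 1 − x.
128.954·x + 129.953·(1 − x) = 129.332
(128.954 − 129.953)·x = 129.332 − 129.953
x = -0.621 / -0.999 = 0.62162 → 62.16% By-129, 37.84% By-130.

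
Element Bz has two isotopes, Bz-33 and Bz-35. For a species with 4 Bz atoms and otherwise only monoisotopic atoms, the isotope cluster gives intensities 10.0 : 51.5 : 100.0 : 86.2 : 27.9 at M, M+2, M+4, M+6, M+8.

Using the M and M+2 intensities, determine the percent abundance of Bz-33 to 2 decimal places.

43.72%

Let p = fractional abundance of Bz-33. I(M+2)/I(M) = [C(4,1)·p^3·(1−p)] / p^4 = 4·(1−p)/p = 51.5/10.0 = 5.1500
(1−p)/p = 5.1500/4 = 1.2875  ⇒  p = 1/(1 + 1.2875) = 0.4372
Bz-33: 43.72%, Bz-35: 56.28%.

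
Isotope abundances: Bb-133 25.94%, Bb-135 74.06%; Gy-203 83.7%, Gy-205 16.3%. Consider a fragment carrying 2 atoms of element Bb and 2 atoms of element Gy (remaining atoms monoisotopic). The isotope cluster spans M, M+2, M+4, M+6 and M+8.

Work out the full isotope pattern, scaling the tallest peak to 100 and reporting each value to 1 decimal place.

9.6 : 58.6 : 100.0 : 32.6 : 3.0

Element Bb pattern (n=2): 0.06728836 : 0.38422328 : 0.54848836
Element Gy pattern (n=2): 0.700569 : 0.272862 : 0.026569
Convolve the two distributions (both contribute in 2-u steps):
  M: 0.06728836×0.700569 = 0.047140
  M+2: 0.06728836×0.272862 + 0.38422328×0.700569 = 0.287535
  M+4: 0.06728836×0.026569 + 0.38422328×0.272862 + 0.54848836×0.700569 = 0.490882
  M+6: 0.38422328×0.026569 + 0.54848836×0.272862 = 0.159870
  M+8: 0.54848836×0.026569 = 0.014573
Scale to base peak (0.490882) = 100: 9.6 : 58.6 : 100.0 : 32.6 : 3.0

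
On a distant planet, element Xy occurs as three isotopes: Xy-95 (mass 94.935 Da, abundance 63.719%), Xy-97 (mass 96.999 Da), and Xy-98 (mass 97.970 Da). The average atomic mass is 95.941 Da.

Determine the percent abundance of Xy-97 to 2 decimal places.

9.80%

The remaining 36.281% is split between Xy-97 (fraction x) and Xy-98 (fraction 0.36281 − x).
Substituting: 96.999x + 97.970(0.36281 − x) = 35.44936735
(96.999 − 97.970)x = -0.09512835  ⇒  x = 0.09797, y = 0.26484
Xy-97: 9.80%, Xy-98: 26.48%.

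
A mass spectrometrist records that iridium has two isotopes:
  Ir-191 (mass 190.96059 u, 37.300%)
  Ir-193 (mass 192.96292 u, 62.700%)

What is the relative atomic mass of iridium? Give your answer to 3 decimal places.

192.216 u

Weight each isotope mass by its fractional abundance: 0.37300 × 190.96059 + 0.62700 × 192.96292
= 71.228300 + 120.987751 = 192.216051 u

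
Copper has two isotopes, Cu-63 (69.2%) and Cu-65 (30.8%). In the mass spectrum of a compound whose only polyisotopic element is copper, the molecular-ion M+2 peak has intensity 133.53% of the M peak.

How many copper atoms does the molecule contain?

3

The M+2/M ratio from n Cu atoms is n · q/p = n · 0.308/0.692.
n = 1.3353 × 0.692/0.308 = 3.00 ≈ 3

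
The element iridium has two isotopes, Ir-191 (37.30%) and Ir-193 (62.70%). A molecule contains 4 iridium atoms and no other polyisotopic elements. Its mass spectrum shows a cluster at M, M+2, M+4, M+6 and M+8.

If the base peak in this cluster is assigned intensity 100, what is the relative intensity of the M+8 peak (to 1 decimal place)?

Binomial terms of (0.3730 + 0.6270)^4: M 0.0194, M+2 0.1302, M+4 0.3282, M+6 0.3678, M+8 0.1546 → M+6 is the base peak.
P(M+6) = C(4,3) × 0.3730^1 × 0.6270^3 = 4 × 0.3730 × 0.24649188 = 0.367766 (base)
P(M+8) = C(4,4) × 0.3730^0 × 0.6270^4 = 1 × 1.0000 × 0.15455041 = 0.154550
Relative intensity = 0.154550 / 0.367766 × 100 = 42.0

42.0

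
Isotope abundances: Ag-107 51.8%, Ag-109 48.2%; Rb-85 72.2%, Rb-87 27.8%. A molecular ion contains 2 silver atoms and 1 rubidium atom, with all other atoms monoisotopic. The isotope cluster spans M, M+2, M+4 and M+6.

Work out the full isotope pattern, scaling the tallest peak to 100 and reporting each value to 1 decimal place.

44.5 : 100.0 : 70.5 : 14.8

Silver pattern (n=2): 0.268324 : 0.499352 : 0.232324
Rubidium pattern (n=1): 0.7220 : 0.2780
Convolve the two distributions (both contribute in 2-u steps):
  M: 0.268324×0.7220 = 0.193730
  M+2: 0.268324×0.2780 + 0.499352×0.7220 = 0.435126
  M+4: 0.499352×0.2780 + 0.232324×0.7220 = 0.306558
  M+6: 0.232324×0.2780 = 0.064586
Scale to base peak (0.435126) = 100: 44.5 : 100.0 : 70.5 : 14.8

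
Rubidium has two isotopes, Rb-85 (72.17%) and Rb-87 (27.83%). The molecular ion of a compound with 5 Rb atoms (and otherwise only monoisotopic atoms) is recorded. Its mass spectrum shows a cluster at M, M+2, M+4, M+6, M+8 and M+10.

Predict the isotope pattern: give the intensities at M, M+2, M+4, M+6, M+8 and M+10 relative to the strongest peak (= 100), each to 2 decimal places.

Expanding (0.7217 + 0.2783)^5:
P(M) = 0.7217^5 = 0.195787
P(M+2) = 5 × 0.7217^4 × 0.2783^1 = 0.377494
P(M+4) = 10 × 0.7217^3 × 0.2783^2 = 0.291136
P(M+6) = 10 × 0.7217^2 × 0.2783^3 = 0.112267
P(M+8) = 5 × 0.7217^1 × 0.2783^4 = 0.021646
P(M+10) = 0.2783^5 = 0.001669
The M+2 peak is largest (0.377494); scaling to 100 gives 51.86 : 100.00 : 77.12 : 29.74 : 5.73 : 0.44.

51.86 : 100.00 : 77.12 : 29.74 : 5.73 : 0.44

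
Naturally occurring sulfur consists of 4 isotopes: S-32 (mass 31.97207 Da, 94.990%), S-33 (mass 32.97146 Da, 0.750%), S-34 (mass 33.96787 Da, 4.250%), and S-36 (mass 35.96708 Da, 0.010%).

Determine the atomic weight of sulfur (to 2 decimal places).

32.06 Da

Average mass = Σ (abundance × isotope mass) = 0.94990 × 31.97207 + 0.00750 × 32.97146 + 0.04250 × 33.96787 + 0.00010 × 35.96708
= 30.370269 + 0.247286 + 1.443634 + 0.003597 = 32.064786 Da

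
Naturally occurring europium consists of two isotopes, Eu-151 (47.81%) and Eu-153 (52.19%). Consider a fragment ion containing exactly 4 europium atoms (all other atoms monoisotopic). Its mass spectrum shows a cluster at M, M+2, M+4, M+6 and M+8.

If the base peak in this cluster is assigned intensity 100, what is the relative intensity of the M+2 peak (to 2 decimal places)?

Term probabilities: M 0.0522, M+2 0.2281, M+4 0.3736, M+6 0.2719, M+8 0.0742. Base peak = M+4.
P(M+4) = C(4,2) × 0.4781^2 × 0.5219^2 = 6 × 0.22857961 × 0.27237961 = 0.373563 (base)
P(M+2) = C(4,1) × 0.4781^3 × 0.5219^1 = 4 × 0.10928391 × 0.5219 = 0.228141
Relative intensity = 0.228141 / 0.373563 × 100 = 61.07

61.07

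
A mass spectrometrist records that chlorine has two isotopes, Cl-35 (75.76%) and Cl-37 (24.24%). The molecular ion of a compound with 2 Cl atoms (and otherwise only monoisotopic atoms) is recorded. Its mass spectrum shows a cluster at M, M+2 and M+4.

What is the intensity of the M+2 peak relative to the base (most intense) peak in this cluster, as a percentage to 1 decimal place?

(0.7576 + 0.2424)^2 gives M 0.5740, M+2 0.3673, M+4 0.0588; the largest is M.
P(M) = C(2,0) × 0.7576^2 × 0.2424^0 = 1 × 0.57395776 × 1.0000 = 0.573958 (base)
P(M+2) = C(2,1) × 0.7576^1 × 0.2424^1 = 2 × 0.7576 × 0.2424 = 0.367284
Relative intensity = 0.367284 / 0.573958 × 100 = 64.0

64.0%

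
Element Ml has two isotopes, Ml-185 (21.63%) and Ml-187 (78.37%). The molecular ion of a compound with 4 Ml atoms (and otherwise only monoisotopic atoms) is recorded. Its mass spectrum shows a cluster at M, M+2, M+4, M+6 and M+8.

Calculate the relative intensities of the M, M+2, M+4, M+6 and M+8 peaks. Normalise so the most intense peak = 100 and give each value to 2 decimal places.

Expanding (0.2163 + 0.7837)^4:
P(M) = 0.2163^4 = 0.002189
P(M+2) = 4 × 0.2163^3 × 0.7837^1 = 0.031723
P(M+4) = 6 × 0.2163^2 × 0.7837^2 = 0.172411
P(M+6) = 4 × 0.2163^1 × 0.7837^3 = 0.416453
P(M+8) = 0.7837^4 = 0.377224
The M+6 peak is largest (0.416453); scaling to 100 gives 0.53 : 7.62 : 41.40 : 100.00 : 90.58.

0.53 : 7.62 : 41.40 : 100.00 : 90.58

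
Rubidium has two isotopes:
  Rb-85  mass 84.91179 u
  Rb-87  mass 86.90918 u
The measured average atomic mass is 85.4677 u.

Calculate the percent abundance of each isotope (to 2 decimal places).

Writing the weighted mean with unknown fraction x of Rb-85:
84.91179·x + 86.90918·(1 − x) = 85.4677
(84.91179 − 86.90918)·x = 85.4677 − 86.90918
x = -1.44148 / -1.99739 = 0.72168 → 72.17% Rb-85, 27.83% Rb-87.

Rb-85: 72.17%, Rb-87: 27.83%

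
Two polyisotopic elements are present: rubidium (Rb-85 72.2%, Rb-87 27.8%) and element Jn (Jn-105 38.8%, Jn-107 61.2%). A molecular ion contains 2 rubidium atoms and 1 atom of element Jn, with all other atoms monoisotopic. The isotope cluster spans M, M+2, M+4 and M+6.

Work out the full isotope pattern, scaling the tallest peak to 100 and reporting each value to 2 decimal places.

Rubidium pattern (n=2): 0.521284 : 0.401432 : 0.077284
Element Jn pattern (n=1): 0.3880 : 0.6120
Convolve the two distributions (both contribute in 2-u steps):
  M: 0.521284×0.3880 = 0.202258
  M+2: 0.521284×0.6120 + 0.401432×0.3880 = 0.474781
  M+4: 0.401432×0.6120 + 0.077284×0.3880 = 0.275663
  M+6: 0.077284×0.6120 = 0.047298
Scale to base peak (0.474781) = 100: 42.60 : 100.00 : 58.06 : 9.96

42.60 : 100.00 : 58.06 : 9.96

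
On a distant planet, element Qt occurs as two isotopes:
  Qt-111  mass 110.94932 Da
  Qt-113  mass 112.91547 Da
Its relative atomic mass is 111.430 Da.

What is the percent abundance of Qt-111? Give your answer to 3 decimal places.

75.552%

With x = fraction of Qt-111 (so Qt-113 is 1 − x):
110.94932·x + 112.91547·(1 − x) = 111.430
(110.94932 − 112.91547)·x = 111.430 − 112.91547
x = -1.48547 / -1.96615 = 0.75552 → 75.552% Qt-111, 24.448% Qt-113.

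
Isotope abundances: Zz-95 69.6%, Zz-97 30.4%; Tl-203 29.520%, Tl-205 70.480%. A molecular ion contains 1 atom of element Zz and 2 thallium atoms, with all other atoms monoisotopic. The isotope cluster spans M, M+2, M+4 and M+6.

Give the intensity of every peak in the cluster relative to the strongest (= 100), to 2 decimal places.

12.84 : 66.94 : 100.00 : 31.98

Element Zz pattern (n=1): 0.6960 : 0.3040
Thallium pattern (n=2): 0.08714304 : 0.41611392 : 0.49674304
Convolve the two distributions (both contribute in 2-u steps):
  M: 0.6960×0.08714304 = 0.060652
  M+2: 0.6960×0.41611392 + 0.3040×0.08714304 = 0.316107
  M+4: 0.6960×0.49674304 + 0.3040×0.41611392 = 0.472232
  M+6: 0.3040×0.49674304 = 0.151010
Scale to base peak (0.472232) = 100: 12.84 : 66.94 : 100.00 : 31.98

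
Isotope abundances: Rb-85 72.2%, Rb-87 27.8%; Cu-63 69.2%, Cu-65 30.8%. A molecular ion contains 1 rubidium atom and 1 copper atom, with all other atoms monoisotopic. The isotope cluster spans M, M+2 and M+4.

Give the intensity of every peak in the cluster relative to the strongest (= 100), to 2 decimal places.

100.00 : 83.01 : 17.14

Rubidium pattern (n=1): 0.7220 : 0.2780
Copper pattern (n=1): 0.6920 : 0.3080
Convolve the two distributions (both contribute in 2-u steps):
  M: 0.7220×0.6920 = 0.499624
  M+2: 0.7220×0.3080 + 0.2780×0.6920 = 0.414752
  M+4: 0.2780×0.3080 = 0.085624
Scale to base peak (0.499624) = 100: 100.00 : 83.01 : 17.14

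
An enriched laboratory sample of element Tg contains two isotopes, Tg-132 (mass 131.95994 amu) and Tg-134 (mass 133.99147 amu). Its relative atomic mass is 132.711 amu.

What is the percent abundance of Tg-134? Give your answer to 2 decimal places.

Let x be the fractional abundance of Tg-132; then Tg-134 has abundance 1 − x.
131.95994·x + 133.99147·(1 − x) = 132.711
(131.95994 − 133.99147)·x = 132.711 − 133.99147
x = -1.28047 / -2.03153 = 0.63030 → 63.03% Tg-132, 36.97% Tg-134.

36.97%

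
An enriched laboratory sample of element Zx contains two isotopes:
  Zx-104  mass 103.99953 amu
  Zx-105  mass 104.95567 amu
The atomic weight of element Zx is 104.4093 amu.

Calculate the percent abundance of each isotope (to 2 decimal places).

Zx-104: 57.14%, Zx-105: 42.86%

Let x be the fractional abundance of Zx-104; then Zx-105 has abundance 1 − x.
103.99953·x + 104.95567·(1 − x) = 104.4093
(103.99953 − 104.95567)·x = 104.4093 − 104.95567
x = -0.54637 / -0.95614 = 0.57143 → 57.14% Zx-104, 42.86% Zx-105.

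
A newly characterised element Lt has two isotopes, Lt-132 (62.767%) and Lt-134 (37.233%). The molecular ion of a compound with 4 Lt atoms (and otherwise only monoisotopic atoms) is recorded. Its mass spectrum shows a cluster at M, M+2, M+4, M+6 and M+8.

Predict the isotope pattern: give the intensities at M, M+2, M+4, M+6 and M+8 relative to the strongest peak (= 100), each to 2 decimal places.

Expanding (0.62767 + 0.37233)^4:
P(M) = 0.62767^4 = 0.155212
P(M+2) = 4 × 0.62767^3 × 0.37233^1 = 0.368283
P(M+4) = 6 × 0.62767^2 × 0.37233^2 = 0.327695
P(M+6) = 4 × 0.62767^1 × 0.37233^3 = 0.129591
P(M+8) = 0.37233^4 = 0.019218
The M+2 peak is largest (0.368283); scaling to 100 gives 42.14 : 100.00 : 88.98 : 35.19 : 5.22.

42.14 : 100.00 : 88.98 : 35.19 : 5.22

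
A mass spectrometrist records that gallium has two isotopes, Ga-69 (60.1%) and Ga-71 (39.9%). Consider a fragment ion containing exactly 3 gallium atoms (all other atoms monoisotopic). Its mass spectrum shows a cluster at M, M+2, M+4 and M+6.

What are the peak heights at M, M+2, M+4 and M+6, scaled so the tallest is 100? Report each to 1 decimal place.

Each Ga atom is independently Ga-69 (p = 0.601) or Ga-71 (q = 0.399); the cluster is the binomial expansion (p + q)^3.
P(M) = 0.601^3 = 0.217082
P(M+2) = 3 × 0.601^2 × 0.399^1 = 0.432358
P(M+4) = 3 × 0.601^1 × 0.399^2 = 0.287039
P(M+6) = 0.399^3 = 0.063521
The M+2 peak is largest (0.432358); scaling to 100 gives 50.2 : 100.0 : 66.4 : 14.7.

50.2 : 100.0 : 66.4 : 14.7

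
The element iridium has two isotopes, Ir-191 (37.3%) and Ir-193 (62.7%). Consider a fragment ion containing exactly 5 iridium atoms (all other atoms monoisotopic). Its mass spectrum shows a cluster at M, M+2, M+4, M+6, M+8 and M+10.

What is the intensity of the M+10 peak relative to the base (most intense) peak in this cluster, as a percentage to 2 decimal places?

Term probabilities: M 0.0072, M+2 0.0607, M+4 0.2040, M+6 0.3429, M+8 0.2882, M+10 0.0969. Base peak = M+6.
P(M+6) = C(5,3) × 0.373^2 × 0.627^3 = 10 × 0.139129 × 0.24649188 = 0.342942 (base)
P(M+10) = C(5,5) × 0.373^0 × 0.627^5 = 1 × 1.0000 × 0.09690311 = 0.096903
Relative intensity = 0.096903 / 0.342942 × 100 = 28.26

28.26%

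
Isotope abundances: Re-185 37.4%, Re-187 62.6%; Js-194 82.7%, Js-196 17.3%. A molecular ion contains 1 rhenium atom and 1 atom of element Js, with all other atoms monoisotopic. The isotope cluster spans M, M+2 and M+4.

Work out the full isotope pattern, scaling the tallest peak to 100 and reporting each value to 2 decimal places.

Rhenium pattern (n=1): 0.3740 : 0.6260
Element Js pattern (n=1): 0.8270 : 0.1730
Convolve the two distributions (both contribute in 2-u steps):
  M: 0.3740×0.8270 = 0.309298
  M+2: 0.3740×0.1730 + 0.6260×0.8270 = 0.582404
  M+4: 0.6260×0.1730 = 0.108298
Scale to base peak (0.582404) = 100: 53.11 : 100.00 : 18.59

53.11 : 100.00 : 18.59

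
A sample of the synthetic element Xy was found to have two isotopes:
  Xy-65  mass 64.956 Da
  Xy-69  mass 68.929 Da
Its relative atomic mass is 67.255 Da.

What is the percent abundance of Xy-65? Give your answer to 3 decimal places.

42.134%

With x = fraction of Xy-65 (so Xy-69 is 1 − x):
64.956·x + 68.929·(1 − x) = 67.255
(64.956 − 68.929)·x = 67.255 − 68.929
x = -1.674 / -3.973 = 0.42134 → 42.134% Xy-65, 57.866% Xy-69.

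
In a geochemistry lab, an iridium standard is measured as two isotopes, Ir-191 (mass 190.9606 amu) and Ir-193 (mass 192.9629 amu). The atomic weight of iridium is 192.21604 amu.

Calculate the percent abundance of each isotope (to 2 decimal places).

With x = fraction of Ir-191 (so Ir-193 is 1 − x):
190.9606·x + 192.9629·(1 − x) = 192.21604
(190.9606 − 192.9629)·x = 192.21604 − 192.9629
x = -0.74686 / -2.0023 = 0.37300 → 37.30% Ir-191, 62.70% Ir-193.

Ir-191: 37.30%, Ir-193: 62.70%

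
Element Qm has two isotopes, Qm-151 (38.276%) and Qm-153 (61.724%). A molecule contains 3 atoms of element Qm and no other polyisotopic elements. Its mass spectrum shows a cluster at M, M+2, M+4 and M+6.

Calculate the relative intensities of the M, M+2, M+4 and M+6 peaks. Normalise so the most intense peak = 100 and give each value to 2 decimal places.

Each Qm atom is independently Qm-151 (p = 0.38276) or Qm-153 (q = 0.61724); the cluster is the binomial expansion (p + q)^3.
P(M) = 0.38276^3 = 0.056076
P(M+2) = 3 × 0.38276^2 × 0.61724^1 = 0.271287
P(M+4) = 3 × 0.38276^1 × 0.61724^2 = 0.437478
P(M+6) = 0.61724^3 = 0.235159
The M+4 peak is largest (0.437478); scaling to 100 gives 12.82 : 62.01 : 100.00 : 53.75.

12.82 : 62.01 : 100.00 : 53.75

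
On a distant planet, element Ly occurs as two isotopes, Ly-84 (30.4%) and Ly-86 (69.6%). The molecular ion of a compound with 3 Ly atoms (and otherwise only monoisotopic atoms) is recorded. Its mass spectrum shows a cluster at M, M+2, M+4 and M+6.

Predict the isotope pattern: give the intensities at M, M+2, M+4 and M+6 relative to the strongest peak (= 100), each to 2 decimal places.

6.36 : 43.68 : 100.00 : 76.32

Each Ly atom is independently Ly-84 (p = 0.304) or Ly-86 (q = 0.696); the cluster is the binomial expansion (p + q)^3.
P(M) = 0.304^3 = 0.028094
P(M+2) = 3 × 0.304^2 × 0.696^1 = 0.192965
P(M+4) = 3 × 0.304^1 × 0.696^2 = 0.441787
P(M+6) = 0.696^3 = 0.337154
The M+4 peak is largest (0.441787); scaling to 100 gives 6.36 : 43.68 : 100.00 : 76.32.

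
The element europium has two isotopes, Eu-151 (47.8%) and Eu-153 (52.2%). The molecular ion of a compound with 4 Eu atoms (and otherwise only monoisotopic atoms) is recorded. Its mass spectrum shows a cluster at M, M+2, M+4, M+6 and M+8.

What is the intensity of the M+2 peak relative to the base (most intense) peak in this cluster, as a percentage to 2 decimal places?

61.05%

Term probabilities: M 0.0522, M+2 0.2280, M+4 0.3735, M+6 0.2720, M+8 0.0742. Base peak = M+4.
P(M+4) = C(4,2) × 0.478^2 × 0.522^2 = 6 × 0.228484 × 0.272484 = 0.373549 (base)
P(M+2) = C(4,1) × 0.478^3 × 0.522^1 = 4 × 0.10921535 × 0.5220 = 0.228042
Relative intensity = 0.228042 / 0.373549 × 100 = 61.05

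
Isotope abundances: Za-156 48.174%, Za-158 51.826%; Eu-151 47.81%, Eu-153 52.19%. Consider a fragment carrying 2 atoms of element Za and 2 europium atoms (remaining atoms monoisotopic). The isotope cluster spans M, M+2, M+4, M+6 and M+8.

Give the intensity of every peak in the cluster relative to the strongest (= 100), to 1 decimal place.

14.2 : 61.5 : 100.0 : 72.2 : 19.6

Element Za pattern (n=2): 0.23207343 : 0.49933314 : 0.26859343
Europium pattern (n=2): 0.22857961 : 0.49904078 : 0.27237961
Convolve the two distributions (both contribute in 2-u steps):
  M: 0.23207343×0.22857961 = 0.053047
  M+2: 0.23207343×0.49904078 + 0.49933314×0.22857961 = 0.229951
  M+4: 0.23207343×0.27237961 + 0.49933314×0.49904078 + 0.26859343×0.22857961 = 0.373795
  M+6: 0.49933314×0.27237961 + 0.26859343×0.49904078 = 0.270047
  M+8: 0.26859343×0.27237961 = 0.073159
Scale to base peak (0.373795) = 100: 14.2 : 61.5 : 100.0 : 72.2 : 19.6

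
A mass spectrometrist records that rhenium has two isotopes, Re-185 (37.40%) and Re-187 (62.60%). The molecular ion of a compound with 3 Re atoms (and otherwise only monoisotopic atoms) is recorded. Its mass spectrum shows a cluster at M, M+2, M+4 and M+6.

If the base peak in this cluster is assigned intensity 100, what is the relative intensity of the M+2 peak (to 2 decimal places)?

Binomial terms of (0.3740 + 0.6260)^3: M 0.0523, M+2 0.2627, M+4 0.4397, M+6 0.2453 → M+4 is the base peak.
P(M+4) = C(3,2) × 0.3740^1 × 0.6260^2 = 3 × 0.3740 × 0.391876 = 0.439685 (base)
P(M+2) = C(3,1) × 0.3740^2 × 0.6260^1 = 3 × 0.139876 × 0.6260 = 0.262687
Relative intensity = 0.262687 / 0.439685 × 100 = 59.74

59.74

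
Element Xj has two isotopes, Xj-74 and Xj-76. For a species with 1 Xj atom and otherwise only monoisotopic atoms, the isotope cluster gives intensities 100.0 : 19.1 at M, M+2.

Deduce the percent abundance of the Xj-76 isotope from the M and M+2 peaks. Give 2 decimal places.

16.04%

If p is the fraction of Xj that is Xj-74, then I(M+2)/I(M) = [C(1,1)·p^0·(1−p)] / p^1 = 1·(1−p)/p = 19.1/100.0 = 0.1910
(1−p)/p = 0.1910/1 = 0.1910  ⇒  p = 1/(1 + 0.1910) = 0.8396
Xj-74: 83.96%, Xj-76: 16.04%.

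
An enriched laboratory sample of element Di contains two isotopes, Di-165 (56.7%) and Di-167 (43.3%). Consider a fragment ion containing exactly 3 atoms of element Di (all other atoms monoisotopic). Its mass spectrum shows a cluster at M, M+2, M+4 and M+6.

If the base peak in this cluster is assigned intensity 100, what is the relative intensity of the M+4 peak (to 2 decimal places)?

76.37

(0.567 + 0.433)^3 gives M 0.1823, M+2 0.4176, M+4 0.3189, M+6 0.0812; the largest is M+2.
P(M+2) = C(3,1) × 0.567^2 × 0.433^1 = 3 × 0.321489 × 0.4330 = 0.417614 (base)
P(M+4) = C(3,2) × 0.567^1 × 0.433^2 = 3 × 0.5670 × 0.187489 = 0.318919
Relative intensity = 0.318919 / 0.417614 × 100 = 76.37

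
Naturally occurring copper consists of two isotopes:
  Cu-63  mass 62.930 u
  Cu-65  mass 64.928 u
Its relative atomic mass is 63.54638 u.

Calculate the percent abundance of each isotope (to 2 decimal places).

Cu-63: 69.15%, Cu-65: 30.85%

With x = fraction of Cu-63 (so Cu-65 is 1 − x):
62.930·x + 64.928·(1 − x) = 63.54638
(62.930 − 64.928)·x = 63.54638 − 64.928
x = -1.38162 / -1.998 = 0.69150 → 69.15% Cu-63, 30.85% Cu-65.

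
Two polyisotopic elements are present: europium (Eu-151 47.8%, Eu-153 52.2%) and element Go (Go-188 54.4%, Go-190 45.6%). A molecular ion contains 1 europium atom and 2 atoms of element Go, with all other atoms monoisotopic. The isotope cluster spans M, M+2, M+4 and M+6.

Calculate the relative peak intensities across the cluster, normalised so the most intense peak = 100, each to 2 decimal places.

Europium pattern (n=1): 0.4780 : 0.5220
Element Go pattern (n=2): 0.295936 : 0.496128 : 0.207936
Convolve the two distributions (both contribute in 2-u steps):
  M: 0.4780×0.295936 = 0.141457
  M+2: 0.4780×0.496128 + 0.5220×0.295936 = 0.391628
  M+4: 0.4780×0.207936 + 0.5220×0.496128 = 0.358372
  M+6: 0.5220×0.207936 = 0.108543
Scale to base peak (0.391628) = 100: 36.12 : 100.00 : 91.51 : 27.72

36.12 : 100.00 : 91.51 : 27.72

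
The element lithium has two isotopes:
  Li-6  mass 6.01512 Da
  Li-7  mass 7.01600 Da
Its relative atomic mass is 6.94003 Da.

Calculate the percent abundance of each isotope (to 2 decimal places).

Let x be the fractional abundance of Li-6; then Li-7 has abundance 1 − x.
6.01512·x + 7.01600·(1 − x) = 6.94003
(6.01512 − 7.01600)·x = 6.94003 − 7.01600
x = -0.07597 / -1.00088 = 0.07590 → 7.59% Li-6, 92.41% Li-7.

Li-6: 7.59%, Li-7: 92.41%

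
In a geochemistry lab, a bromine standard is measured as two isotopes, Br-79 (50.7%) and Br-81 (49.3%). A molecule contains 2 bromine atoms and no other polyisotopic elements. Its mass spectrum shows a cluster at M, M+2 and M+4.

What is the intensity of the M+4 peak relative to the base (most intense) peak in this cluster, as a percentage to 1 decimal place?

Binomial terms of (0.507 + 0.493)^2: M 0.2570, M+2 0.4999, M+4 0.2430 → M+2 is the base peak.
P(M+2) = C(2,1) × 0.507^1 × 0.493^1 = 2 × 0.5070 × 0.4930 = 0.499902 (base)
P(M+4) = C(2,2) × 0.507^0 × 0.493^2 = 1 × 1.0000 × 0.243049 = 0.243049
Relative intensity = 0.243049 / 0.499902 × 100 = 48.6

48.6%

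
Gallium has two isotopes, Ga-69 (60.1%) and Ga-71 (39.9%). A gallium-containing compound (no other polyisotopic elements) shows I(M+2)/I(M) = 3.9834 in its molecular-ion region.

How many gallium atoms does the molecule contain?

With n Ga atoms, P(M+2)/P(M) = C(n,1)·p^(n−1)q / p^n = n·q/p = n · 0.399/0.601.
n = 3.9834 × 0.601/0.399 = 6.00 ≈ 6

6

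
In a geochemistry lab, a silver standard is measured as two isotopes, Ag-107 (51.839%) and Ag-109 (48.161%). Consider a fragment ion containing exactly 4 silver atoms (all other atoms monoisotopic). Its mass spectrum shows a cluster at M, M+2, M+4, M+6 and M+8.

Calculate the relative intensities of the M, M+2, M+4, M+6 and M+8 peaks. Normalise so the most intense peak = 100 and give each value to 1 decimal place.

19.3 : 71.8 : 100.0 : 61.9 : 14.4

Each Ag atom is independently Ag-107 (p = 0.51839) or Ag-109 (q = 0.48161); the cluster is the binomial expansion (p + q)^4.
P(M) = 0.51839^4 = 0.072215
P(M+2) = 4 × 0.51839^3 × 0.48161^1 = 0.268365
P(M+4) = 6 × 0.51839^2 × 0.48161^2 = 0.373986
P(M+6) = 4 × 0.51839^1 × 0.48161^3 = 0.231634
P(M+8) = 0.48161^4 = 0.053800
The M+4 peak is largest (0.373986); scaling to 100 gives 19.3 : 71.8 : 100.0 : 61.9 : 14.4.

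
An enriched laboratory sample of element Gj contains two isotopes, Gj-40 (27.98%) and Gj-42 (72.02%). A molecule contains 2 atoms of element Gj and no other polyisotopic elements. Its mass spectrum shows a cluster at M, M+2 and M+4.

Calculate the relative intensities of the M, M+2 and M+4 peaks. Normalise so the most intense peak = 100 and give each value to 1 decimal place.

Expanding (0.2798 + 0.7202)^2:
P(M) = 0.2798^2 = 0.078288
P(M+2) = 2 × 0.2798^1 × 0.7202^1 = 0.403024
P(M+4) = 0.7202^2 = 0.518688
The M+4 peak is largest (0.518688); scaling to 100 gives 15.1 : 77.7 : 100.0.

15.1 : 77.7 : 100.0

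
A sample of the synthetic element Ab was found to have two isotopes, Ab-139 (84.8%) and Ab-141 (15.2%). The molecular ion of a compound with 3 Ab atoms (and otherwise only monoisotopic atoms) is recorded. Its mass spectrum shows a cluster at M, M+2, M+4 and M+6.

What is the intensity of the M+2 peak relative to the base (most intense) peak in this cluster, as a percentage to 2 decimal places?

Term probabilities: M 0.6098, M+2 0.3279, M+4 0.0588, M+6 0.0035. Base peak = M.
P(M) = C(3,0) × 0.848^3 × 0.152^0 = 1 × 0.60980019 × 1.0000 = 0.609800 (base)
P(M+2) = C(3,1) × 0.848^2 × 0.152^1 = 3 × 0.719104 × 0.1520 = 0.327911
Relative intensity = 0.327911 / 0.609800 × 100 = 53.77

53.77%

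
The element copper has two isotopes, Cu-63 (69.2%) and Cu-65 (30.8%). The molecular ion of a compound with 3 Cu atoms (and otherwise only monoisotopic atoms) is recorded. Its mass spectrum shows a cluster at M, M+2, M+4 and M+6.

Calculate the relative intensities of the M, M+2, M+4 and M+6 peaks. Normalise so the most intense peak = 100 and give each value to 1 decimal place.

74.9 : 100.0 : 44.5 : 6.6

Each Cu atom is independently Cu-63 (p = 0.692) or Cu-65 (q = 0.308); the cluster is the binomial expansion (p + q)^3.
P(M) = 0.692^3 = 0.331374
P(M+2) = 3 × 0.692^2 × 0.308^1 = 0.442470
P(M+4) = 3 × 0.692^1 × 0.308^2 = 0.196938
P(M+6) = 0.308^3 = 0.029218
The M+2 peak is largest (0.442470); scaling to 100 gives 74.9 : 100.0 : 44.5 : 6.6.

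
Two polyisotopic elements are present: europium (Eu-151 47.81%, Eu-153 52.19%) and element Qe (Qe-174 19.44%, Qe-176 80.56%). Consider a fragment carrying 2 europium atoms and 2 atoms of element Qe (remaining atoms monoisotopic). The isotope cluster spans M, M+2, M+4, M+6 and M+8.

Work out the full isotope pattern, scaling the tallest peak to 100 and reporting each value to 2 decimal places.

2.11 : 22.11 : 76.97 : 100.00 : 43.20

Europium pattern (n=2): 0.22857961 : 0.49904078 : 0.27237961
Element Qe pattern (n=2): 0.03779136 : 0.31321728 : 0.64899136
Convolve the two distributions (both contribute in 2-u steps):
  M: 0.22857961×0.03779136 = 0.008638
  M+2: 0.22857961×0.31321728 + 0.49904078×0.03779136 = 0.090455
  M+4: 0.22857961×0.64899136 + 0.49904078×0.31321728 + 0.27237961×0.03779136 = 0.314948
  M+6: 0.49904078×0.64899136 + 0.27237961×0.31321728 = 0.409187
  M+8: 0.27237961×0.64899136 = 0.176772
Scale to base peak (0.409187) = 100: 2.11 : 22.11 : 76.97 : 100.00 : 43.20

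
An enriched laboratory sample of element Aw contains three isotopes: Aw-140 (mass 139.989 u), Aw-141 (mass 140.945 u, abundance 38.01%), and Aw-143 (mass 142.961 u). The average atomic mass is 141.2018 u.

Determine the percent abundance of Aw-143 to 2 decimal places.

The remaining 61.99% is split between Aw-140 (fraction x) and Aw-143 (fraction 0.6199 − x).
Substituting: 139.989x + 142.961(0.6199 − x) = 87.6286055
(139.989 − 142.961)x = -0.9929184  ⇒  x = 0.33409, y = 0.28581
Aw-140: 33.41%, Aw-143: 28.58%.

28.58%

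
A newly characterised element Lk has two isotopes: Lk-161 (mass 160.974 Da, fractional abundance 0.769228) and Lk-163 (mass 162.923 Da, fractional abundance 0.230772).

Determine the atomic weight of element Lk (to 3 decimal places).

161.424 Da

Average mass = Σ (abundance × isotope mass) = 0.769228 × 160.974 + 0.230772 × 162.923
= 123.8257 + 37.5981 = 161.4238 Da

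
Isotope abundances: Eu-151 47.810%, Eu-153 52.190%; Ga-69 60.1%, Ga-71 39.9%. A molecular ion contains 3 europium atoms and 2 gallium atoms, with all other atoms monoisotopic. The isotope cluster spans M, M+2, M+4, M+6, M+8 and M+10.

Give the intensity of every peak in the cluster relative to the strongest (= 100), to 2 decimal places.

Europium pattern (n=3): 0.10928391 : 0.3578871 : 0.39067407 : 0.14215492
Gallium pattern (n=2): 0.361201 : 0.479598 : 0.159201
Convolve the two distributions (both contribute in 2-u steps):
  M: 0.10928391×0.361201 = 0.039473
  M+2: 0.10928391×0.479598 + 0.3578871×0.361201 = 0.181682
  M+4: 0.10928391×0.159201 + 0.3578871×0.479598 + 0.39067407×0.361201 = 0.330152
  M+6: 0.3578871×0.159201 + 0.39067407×0.479598 + 0.14215492×0.361201 = 0.295689
  M+8: 0.39067407×0.159201 + 0.14215492×0.479598 = 0.130373
  M+10: 0.14215492×0.159201 = 0.022631
Scale to base peak (0.330152) = 100: 11.96 : 55.03 : 100.00 : 89.56 : 39.49 : 6.85

11.96 : 55.03 : 100.00 : 89.56 : 39.49 : 6.85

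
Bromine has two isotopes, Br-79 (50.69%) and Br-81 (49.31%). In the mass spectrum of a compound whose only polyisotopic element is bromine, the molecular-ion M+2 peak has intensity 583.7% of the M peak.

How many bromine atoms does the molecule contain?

6

For n independent Br atoms, I(M+2)/I(M) = n · (abundance Br-81) / (abundance Br-79) = n · 0.4931/0.5069.
n = 5.837 × 0.5069/0.4931 = 6.00 ≈ 6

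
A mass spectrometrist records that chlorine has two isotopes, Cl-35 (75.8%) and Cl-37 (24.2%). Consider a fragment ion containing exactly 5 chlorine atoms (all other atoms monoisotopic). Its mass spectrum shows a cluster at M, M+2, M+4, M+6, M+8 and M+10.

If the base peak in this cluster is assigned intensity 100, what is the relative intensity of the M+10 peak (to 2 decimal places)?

0.21

Term probabilities: M 0.2502, M+2 0.3994, M+4 0.2551, M+6 0.0814, M+8 0.0130, M+10 0.0008. Base peak = M+2.
P(M+2) = C(5,1) × 0.758^4 × 0.242^1 = 5 × 0.33012379 × 0.2420 = 0.399450 (base)
P(M+10) = C(5,5) × 0.758^0 × 0.242^5 = 1 × 1.0000 × 0.00083 = 0.000830
Relative intensity = 0.000830 / 0.399450 × 100 = 0.21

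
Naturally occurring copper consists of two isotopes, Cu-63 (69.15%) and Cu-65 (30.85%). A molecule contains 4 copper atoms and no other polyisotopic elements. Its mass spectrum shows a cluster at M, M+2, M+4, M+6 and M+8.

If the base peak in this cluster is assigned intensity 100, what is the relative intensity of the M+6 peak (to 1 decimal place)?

19.9

Binomial terms of (0.6915 + 0.3085)^4: M 0.2286, M+2 0.4080, M+4 0.2731, M+6 0.0812, M+8 0.0091 → M+2 is the base peak.
P(M+2) = C(4,1) × 0.6915^3 × 0.3085^1 = 4 × 0.33065611 × 0.3085 = 0.408030 (base)
P(M+6) = C(4,3) × 0.6915^1 × 0.3085^3 = 4 × 0.6915 × 0.02936064 = 0.081212
Relative intensity = 0.081212 / 0.408030 × 100 = 19.9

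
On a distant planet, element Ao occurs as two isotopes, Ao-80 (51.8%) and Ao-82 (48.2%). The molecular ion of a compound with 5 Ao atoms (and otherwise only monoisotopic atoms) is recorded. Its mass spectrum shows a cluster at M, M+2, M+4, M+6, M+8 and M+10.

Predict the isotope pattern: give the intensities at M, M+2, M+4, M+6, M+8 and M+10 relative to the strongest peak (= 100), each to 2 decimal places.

Each Ao atom is independently Ao-80 (p = 0.518) or Ao-82 (q = 0.482); the cluster is the binomial expansion (p + q)^5.
P(M) = 0.518^5 = 0.037295
P(M+2) = 5 × 0.518^4 × 0.482^1 = 0.173515
P(M+4) = 10 × 0.518^3 × 0.482^2 = 0.322911
P(M+6) = 10 × 0.518^2 × 0.482^3 = 0.300470
P(M+8) = 5 × 0.518^1 × 0.482^4 = 0.139794
P(M+10) = 0.482^5 = 0.026016
The M+4 peak is largest (0.322911); scaling to 100 gives 11.55 : 53.73 : 100.00 : 93.05 : 43.29 : 8.06.

11.55 : 53.73 : 100.00 : 93.05 : 43.29 : 8.06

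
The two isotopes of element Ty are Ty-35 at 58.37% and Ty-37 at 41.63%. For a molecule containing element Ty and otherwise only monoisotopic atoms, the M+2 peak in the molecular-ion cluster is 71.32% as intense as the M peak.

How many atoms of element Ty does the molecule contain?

The M+2/M ratio from n Ty atoms is n · q/p = n · 0.4163/0.5837.
n = 0.7132 × 0.5837/0.4163 = 1.00 ≈ 1

1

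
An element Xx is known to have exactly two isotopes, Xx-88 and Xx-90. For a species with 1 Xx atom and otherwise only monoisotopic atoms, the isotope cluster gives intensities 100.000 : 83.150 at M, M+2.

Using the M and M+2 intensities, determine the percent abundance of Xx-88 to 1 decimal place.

Write p for the Xx-88 fraction. I(M+2)/I(M) = [C(1,1)·p^0·(1−p)] / p^1 = 1·(1−p)/p = 83.150/100.000 = 0.8315
(1−p)/p = 0.8315/1 = 0.8315  ⇒  p = 1/(1 + 0.8315) = 0.5460
Xx-88: 54.6%, Xx-90: 45.4%.

54.6%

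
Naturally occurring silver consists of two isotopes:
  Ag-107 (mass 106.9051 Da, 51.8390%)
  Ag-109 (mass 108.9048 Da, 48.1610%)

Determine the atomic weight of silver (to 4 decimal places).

107.8682 Da

The abundance-weighted mean is 0.518390 × 106.9051 + 0.481610 × 108.9048
= 55.41853 + 52.44964 = 107.86817 Da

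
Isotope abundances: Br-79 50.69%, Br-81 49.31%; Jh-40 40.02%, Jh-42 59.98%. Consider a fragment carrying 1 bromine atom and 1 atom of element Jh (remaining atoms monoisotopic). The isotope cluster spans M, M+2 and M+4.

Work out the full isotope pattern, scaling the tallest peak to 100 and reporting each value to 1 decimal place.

40.5 : 100.0 : 59.0

Bromine pattern (n=1): 0.5069 : 0.4931
Element Jh pattern (n=1): 0.4002 : 0.5998
Convolve the two distributions (both contribute in 2-u steps):
  M: 0.5069×0.4002 = 0.202861
  M+2: 0.5069×0.5998 + 0.4931×0.4002 = 0.501377
  M+4: 0.4931×0.5998 = 0.295761
Scale to base peak (0.501377) = 100: 40.5 : 100.0 : 59.0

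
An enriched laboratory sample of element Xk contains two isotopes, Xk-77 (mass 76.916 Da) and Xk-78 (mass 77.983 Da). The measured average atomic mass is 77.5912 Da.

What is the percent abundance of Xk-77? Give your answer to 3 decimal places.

Writing the weighted mean with unknown fraction x of Xk-77:
76.916·x + 77.983·(1 − x) = 77.5912
(76.916 − 77.983)·x = 77.5912 − 77.983
x = -0.3918 / -1.067 = 0.36720 → 36.720% Xk-77, 63.280% Xk-78.

36.720%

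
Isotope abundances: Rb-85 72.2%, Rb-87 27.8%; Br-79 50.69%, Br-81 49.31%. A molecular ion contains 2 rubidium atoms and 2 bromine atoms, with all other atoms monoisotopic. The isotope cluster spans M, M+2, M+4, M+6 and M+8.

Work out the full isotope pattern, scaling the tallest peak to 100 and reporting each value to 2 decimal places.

Rubidium pattern (n=2): 0.521284 : 0.401432 : 0.077284
Bromine pattern (n=2): 0.25694761 : 0.49990478 : 0.24314761
Convolve the two distributions (both contribute in 2-u steps):
  M: 0.521284×0.25694761 = 0.133943
  M+2: 0.521284×0.49990478 + 0.401432×0.25694761 = 0.363739
  M+4: 0.521284×0.24314761 + 0.401432×0.49990478 + 0.077284×0.25694761 = 0.347285
  M+6: 0.401432×0.24314761 + 0.077284×0.49990478 = 0.136242
  M+8: 0.077284×0.24314761 = 0.018791
Scale to base peak (0.363739) = 100: 36.82 : 100.00 : 95.48 : 37.46 : 5.17

36.82 : 100.00 : 95.48 : 37.46 : 5.17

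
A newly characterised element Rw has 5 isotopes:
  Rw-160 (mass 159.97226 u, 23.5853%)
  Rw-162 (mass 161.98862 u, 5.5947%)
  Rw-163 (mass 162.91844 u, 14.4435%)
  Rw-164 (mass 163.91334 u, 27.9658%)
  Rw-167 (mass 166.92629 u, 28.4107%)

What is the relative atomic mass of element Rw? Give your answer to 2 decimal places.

Average mass = Σ (abundance × isotope mass) = 0.235853 × 159.97226 + 0.055947 × 161.98862 + 0.144435 × 162.91844 + 0.279658 × 163.91334 + 0.284107 × 166.92629
= 37.729937 + 9.062777 + 23.531125 + 45.839677 + 47.424927 = 163.588443 u

163.59 u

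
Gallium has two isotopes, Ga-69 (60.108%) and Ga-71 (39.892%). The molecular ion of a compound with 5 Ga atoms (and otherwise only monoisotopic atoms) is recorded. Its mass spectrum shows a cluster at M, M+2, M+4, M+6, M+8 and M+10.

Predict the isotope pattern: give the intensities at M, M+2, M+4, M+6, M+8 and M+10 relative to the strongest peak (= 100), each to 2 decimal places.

Each Ga atom is independently Ga-69 (p = 0.60108) or Ga-71 (q = 0.39892); the cluster is the binomial expansion (p + q)^5.
P(M) = 0.60108^5 = 0.078462
P(M+2) = 5 × 0.60108^4 × 0.39892^1 = 0.260366
P(M+4) = 10 × 0.60108^3 × 0.39892^2 = 0.345596
P(M+6) = 10 × 0.60108^2 × 0.39892^3 = 0.229362
P(M+8) = 5 × 0.60108^1 × 0.39892^4 = 0.076111
P(M+10) = 0.39892^5 = 0.010103
The M+4 peak is largest (0.345596); scaling to 100 gives 22.70 : 75.34 : 100.00 : 66.37 : 22.02 : 2.92.

22.70 : 75.34 : 100.00 : 66.37 : 22.02 : 2.92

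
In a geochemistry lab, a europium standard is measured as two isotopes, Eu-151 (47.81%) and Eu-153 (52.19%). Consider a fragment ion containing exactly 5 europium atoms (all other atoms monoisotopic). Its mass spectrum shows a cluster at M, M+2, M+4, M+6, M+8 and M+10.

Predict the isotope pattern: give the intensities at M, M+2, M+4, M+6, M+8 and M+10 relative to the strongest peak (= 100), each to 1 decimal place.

7.7 : 42.0 : 91.6 : 100.0 : 54.6 : 11.9

Each Eu atom is independently Eu-151 (p = 0.4781) or Eu-153 (q = 0.5219); the cluster is the binomial expansion (p + q)^5.
P(M) = 0.4781^5 = 0.024980
P(M+2) = 5 × 0.4781^4 × 0.5219^1 = 0.136343
P(M+4) = 10 × 0.4781^3 × 0.5219^2 = 0.297667
P(M+6) = 10 × 0.4781^2 × 0.5219^3 = 0.324937
P(M+8) = 5 × 0.4781^1 × 0.5219^4 = 0.177353
P(M+10) = 0.5219^5 = 0.038720
The M+6 peak is largest (0.324937); scaling to 100 gives 7.7 : 42.0 : 91.6 : 100.0 : 54.6 : 11.9.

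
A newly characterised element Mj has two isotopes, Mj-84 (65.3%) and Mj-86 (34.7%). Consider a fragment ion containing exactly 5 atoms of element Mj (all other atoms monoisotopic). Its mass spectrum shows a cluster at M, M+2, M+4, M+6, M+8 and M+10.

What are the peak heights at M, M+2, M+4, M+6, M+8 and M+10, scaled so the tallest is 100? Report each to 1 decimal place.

Each Mj atom is independently Mj-84 (p = 0.653) or Mj-86 (q = 0.347); the cluster is the binomial expansion (p + q)^5.
P(M) = 0.653^5 = 0.118731
P(M+2) = 5 × 0.653^4 × 0.347^1 = 0.315466
P(M+4) = 10 × 0.653^3 × 0.347^2 = 0.335273
P(M+6) = 10 × 0.653^2 × 0.347^3 = 0.178162
P(M+8) = 5 × 0.653^1 × 0.347^4 = 0.047337
P(M+10) = 0.347^5 = 0.005031
The M+4 peak is largest (0.335273); scaling to 100 gives 35.4 : 94.1 : 100.0 : 53.1 : 14.1 : 1.5.

35.4 : 94.1 : 100.0 : 53.1 : 14.1 : 1.5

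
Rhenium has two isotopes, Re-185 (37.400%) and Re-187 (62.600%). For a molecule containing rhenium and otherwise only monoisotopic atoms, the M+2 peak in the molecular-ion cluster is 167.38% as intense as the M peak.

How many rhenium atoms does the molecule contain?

1

With n Re atoms, P(M+2)/P(M) = C(n,1)·p^(n−1)q / p^n = n·q/p = n · 0.62600/0.37400.
n = 1.6738 × 0.37400/0.62600 = 1.00 ≈ 1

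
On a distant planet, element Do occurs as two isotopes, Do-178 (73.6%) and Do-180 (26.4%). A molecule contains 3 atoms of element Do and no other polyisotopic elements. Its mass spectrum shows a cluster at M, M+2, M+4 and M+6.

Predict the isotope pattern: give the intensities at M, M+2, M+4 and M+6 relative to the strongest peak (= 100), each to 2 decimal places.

92.93 : 100.00 : 35.87 : 4.29

Expanding (0.736 + 0.264)^3:
P(M) = 0.736^3 = 0.398688
P(M+2) = 3 × 0.736^2 × 0.264^1 = 0.429023
P(M+4) = 3 × 0.736^1 × 0.264^2 = 0.153889
P(M+6) = 0.264^3 = 0.018400
The M+2 peak is largest (0.429023); scaling to 100 gives 92.93 : 100.00 : 35.87 : 4.29.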